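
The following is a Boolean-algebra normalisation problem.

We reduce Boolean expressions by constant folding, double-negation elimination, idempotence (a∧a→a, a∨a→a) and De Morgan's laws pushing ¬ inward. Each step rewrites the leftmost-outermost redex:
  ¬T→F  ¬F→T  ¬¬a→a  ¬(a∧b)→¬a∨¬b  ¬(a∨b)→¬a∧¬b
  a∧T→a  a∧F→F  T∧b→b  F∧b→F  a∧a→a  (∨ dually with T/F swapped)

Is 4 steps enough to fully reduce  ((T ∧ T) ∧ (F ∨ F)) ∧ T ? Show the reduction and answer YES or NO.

Answer: YES — reaches normal form F in 4 ≤ 4 steps

Working:
  start: ((T ∧ T) ∧ (F ∨ F)) ∧ T
  [1] (T ∧ T) ∧ (F ∨ F)
  [2] T ∧ (F ∨ F)
  [3] F ∨ F
  [4] F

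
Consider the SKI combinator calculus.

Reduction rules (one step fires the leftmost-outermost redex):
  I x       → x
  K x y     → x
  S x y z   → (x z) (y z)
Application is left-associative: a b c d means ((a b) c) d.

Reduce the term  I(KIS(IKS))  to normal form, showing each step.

  start: I(KIS(IKS))
  →1  KIS(IKS)
  →2  I(IKS)
  →3  IKS
  →4  KS

Answer: normal form = KS  (in 4 steps)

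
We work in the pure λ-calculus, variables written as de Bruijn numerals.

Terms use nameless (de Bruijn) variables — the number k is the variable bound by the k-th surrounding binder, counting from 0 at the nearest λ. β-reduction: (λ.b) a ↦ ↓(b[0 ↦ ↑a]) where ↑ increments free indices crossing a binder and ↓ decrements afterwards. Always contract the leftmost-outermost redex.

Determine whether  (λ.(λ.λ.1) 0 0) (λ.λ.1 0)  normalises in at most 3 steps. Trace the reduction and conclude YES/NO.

  start: (λ.(λ.λ.1) 0 0) (λ.λ.1 0)
  →1  (λ.λ.1) (λ.λ.1 0) (λ.λ.1 0)
  →2  (λ.λ.λ.1 0) (λ.λ.1 0)
  →3  λ.λ.1 0

Answer: YES — reaches normal form λ.λ.1 0 in 3 ≤ 3 steps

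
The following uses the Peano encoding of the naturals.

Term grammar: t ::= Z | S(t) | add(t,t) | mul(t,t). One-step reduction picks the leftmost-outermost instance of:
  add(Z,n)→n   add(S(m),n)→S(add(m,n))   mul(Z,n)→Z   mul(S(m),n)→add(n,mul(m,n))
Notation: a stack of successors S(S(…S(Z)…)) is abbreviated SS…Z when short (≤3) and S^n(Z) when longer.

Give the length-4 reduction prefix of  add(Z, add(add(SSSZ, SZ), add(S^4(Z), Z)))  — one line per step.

Answer: after 4 steps: S(add(S(add(SZ, SZ)), add(S^4(Z), Z)))

Derivation:
  start: add(Z, add(add(SSSZ, SZ), add(S^4(Z), Z)))
  step 1: add(add(SSSZ, SZ), add(S^4(Z), Z))
  step 2: add(S(add(SSZ, SZ)), add(S^4(Z), Z))
  step 3: S(add(add(SSZ, SZ), add(S^4(Z), Z)))
  step 4: S(add(S(add(SZ, SZ)), add(S^4(Z), Z)))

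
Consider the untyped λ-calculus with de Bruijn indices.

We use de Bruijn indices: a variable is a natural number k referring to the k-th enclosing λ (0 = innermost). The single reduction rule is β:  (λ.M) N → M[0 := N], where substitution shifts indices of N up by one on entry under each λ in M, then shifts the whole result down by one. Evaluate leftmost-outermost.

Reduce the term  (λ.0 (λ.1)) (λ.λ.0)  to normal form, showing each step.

Answer: normal form = λ.0  (in 2 steps)

Derivation:
  start: (λ.0 (λ.1)) (λ.λ.0)
  step 1: (λ.λ.0) (λ.λ.λ.0)
  step 2: λ.0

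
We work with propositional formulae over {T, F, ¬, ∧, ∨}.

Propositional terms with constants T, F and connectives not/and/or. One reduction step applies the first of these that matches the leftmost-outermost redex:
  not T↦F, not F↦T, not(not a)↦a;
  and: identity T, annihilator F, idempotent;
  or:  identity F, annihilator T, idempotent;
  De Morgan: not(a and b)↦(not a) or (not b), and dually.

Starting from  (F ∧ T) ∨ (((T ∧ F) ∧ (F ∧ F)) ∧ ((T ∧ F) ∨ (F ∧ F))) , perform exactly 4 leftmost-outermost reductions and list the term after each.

  start: (F ∧ T) ∨ (((T ∧ F) ∧ (F ∧ F)) ∧ ((T ∧ F) ∨ (F ∧ F)))
  →1  F ∨ (((T ∧ F) ∧ (F ∧ F)) ∧ ((T ∧ F) ∨ (F ∧ F)))
  →2  ((T ∧ F) ∧ (F ∧ F)) ∧ ((T ∧ F) ∨ (F ∧ F))
  →3  (F ∧ (F ∧ F)) ∧ ((T ∧ F) ∨ (F ∧ F))
  →4  F ∧ ((T ∧ F) ∨ (F ∧ F))

Answer: after 4 steps: F ∧ ((T ∧ F) ∨ (F ∧ F))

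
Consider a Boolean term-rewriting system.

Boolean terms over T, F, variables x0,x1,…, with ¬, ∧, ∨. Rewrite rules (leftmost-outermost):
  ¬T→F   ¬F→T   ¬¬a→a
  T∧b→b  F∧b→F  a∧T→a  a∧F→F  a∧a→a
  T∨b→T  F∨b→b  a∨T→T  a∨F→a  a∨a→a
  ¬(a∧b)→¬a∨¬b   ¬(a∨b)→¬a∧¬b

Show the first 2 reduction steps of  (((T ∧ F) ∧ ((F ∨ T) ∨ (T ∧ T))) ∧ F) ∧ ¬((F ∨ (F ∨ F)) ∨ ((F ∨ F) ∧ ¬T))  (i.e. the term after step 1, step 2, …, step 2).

Answer: after 2 steps: F

Working:
  start: (((T ∧ F) ∧ ((F ∨ T) ∨ (T ∧ T))) ∧ F) ∧ ¬((F ∨ (F ∨ F)) ∨ ((F ∨ F) ∧ ¬T))
  →1  F ∧ ¬((F ∨ (F ∨ F)) ∨ ((F ∨ F) ∧ ¬T))
  →2  F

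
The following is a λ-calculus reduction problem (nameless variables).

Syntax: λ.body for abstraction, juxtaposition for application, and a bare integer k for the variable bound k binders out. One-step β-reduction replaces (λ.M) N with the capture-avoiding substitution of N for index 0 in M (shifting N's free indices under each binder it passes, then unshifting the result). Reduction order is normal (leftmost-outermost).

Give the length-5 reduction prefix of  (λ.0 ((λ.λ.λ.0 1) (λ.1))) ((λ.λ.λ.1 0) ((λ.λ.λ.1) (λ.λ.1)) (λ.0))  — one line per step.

  start: (λ.0 ((λ.λ.λ.0 1) (λ.1))) ((λ.λ.λ.1 0) ((λ.λ.λ.1) (λ.λ.1)) (λ.0))
  →1  (λ.λ.λ.1 0) ((λ.λ.λ.1) (λ.λ.1)) (λ.0) ((λ.λ.λ.0 1) (λ.(λ.λ.λ.1 0) ((λ.λ.λ.1) (λ.λ.1)) (λ.0)))
  →2  (λ.λ.1 0) (λ.0) ((λ.λ.λ.0 1) (λ.(λ.λ.λ.1 0) ((λ.λ.λ.1) (λ.λ.1)) (λ.0)))
  →3  (λ.(λ.0) 0) ((λ.λ.λ.0 1) (λ.(λ.λ.λ.1 0) ((λ.λ.λ.1) (λ.λ.1)) (λ.0)))
  →4  (λ.0) ((λ.λ.λ.0 1) (λ.(λ.λ.λ.1 0) ((λ.λ.λ.1) (λ.λ.1)) (λ.0)))
  →5  (λ.λ.λ.0 1) (λ.(λ.λ.λ.1 0) ((λ.λ.λ.1) (λ.λ.1)) (λ.0))

Answer: after 5 steps: (λ.λ.λ.0 1) (λ.(λ.λ.λ.1 0) ((λ.λ.λ.1) (λ.λ.1)) (λ.0))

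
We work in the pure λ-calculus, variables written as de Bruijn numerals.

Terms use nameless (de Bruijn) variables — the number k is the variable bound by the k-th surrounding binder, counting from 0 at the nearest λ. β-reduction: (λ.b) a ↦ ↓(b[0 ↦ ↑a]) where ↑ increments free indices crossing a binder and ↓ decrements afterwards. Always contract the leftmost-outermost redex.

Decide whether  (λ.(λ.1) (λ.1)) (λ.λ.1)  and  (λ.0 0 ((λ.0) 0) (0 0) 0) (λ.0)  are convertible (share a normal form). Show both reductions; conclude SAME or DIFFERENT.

Term A:
  start: (λ.(λ.1) (λ.1)) (λ.λ.1)
  step 1: (λ.λ.λ.1) (λ.λ.λ.1)
  step 2: λ.λ.1

Term B:
  start: (λ.0 0 ((λ.0) 0) (0 0) 0) (λ.0)
  step 1: (λ.0) (λ.0) ((λ.0) (λ.0)) ((λ.0) (λ.0)) (λ.0)
  step 2: (λ.0) ((λ.0) (λ.0)) ((λ.0) (λ.0)) (λ.0)
  step 3: (λ.0) (λ.0) ((λ.0) (λ.0)) (λ.0)
  step 4: (λ.0) ((λ.0) (λ.0)) (λ.0)
  step 5: (λ.0) (λ.0) (λ.0)
  step 6: (λ.0) (λ.0)
  step 7: λ.0

Answer: DIFFERENT — A ⇓ λ.λ.1, B ⇓ λ.0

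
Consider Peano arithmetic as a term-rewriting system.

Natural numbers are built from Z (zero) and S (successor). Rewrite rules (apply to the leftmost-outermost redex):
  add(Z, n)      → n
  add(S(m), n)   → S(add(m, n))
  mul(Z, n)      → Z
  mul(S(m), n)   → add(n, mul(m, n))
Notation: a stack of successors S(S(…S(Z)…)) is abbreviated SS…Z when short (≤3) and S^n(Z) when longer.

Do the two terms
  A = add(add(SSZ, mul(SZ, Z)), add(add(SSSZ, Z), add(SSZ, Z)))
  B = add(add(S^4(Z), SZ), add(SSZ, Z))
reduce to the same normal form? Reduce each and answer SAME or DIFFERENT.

Term A:
  start: add(add(SSZ, mul(SZ, Z)), add(add(SSSZ, Z), add(SSZ, Z)))
  [1] add(S(add(SZ, mul(SZ, Z))), add(add(SSSZ, Z), add(SSZ, Z)))
  [2] S(add(add(SZ, mul(SZ, Z)), add(add(SSSZ, Z), add(SSZ, Z))))
  [3] S(add(S(add(Z, mul(SZ, Z))), add(add(SSSZ, Z), add(SSZ, Z))))
  [4] S(S(add(add(Z, mul(SZ, Z)), add(add(SSSZ, Z), add(SSZ, Z)))))
  [5] S(S(add(mul(SZ, Z), add(add(SSSZ, Z), add(SSZ, Z)))))
  [6] S(S(add(add(Z, mul(Z, Z)), add(add(SSSZ, Z), add(SSZ, Z)))))
  [7] S(S(add(mul(Z, Z), add(add(SSSZ, Z), add(SSZ, Z)))))
  [8] S(S(add(Z, add(add(SSSZ, Z), add(SSZ, Z)))))
  [9] S(S(add(add(SSSZ, Z), add(SSZ, Z))))
  [10] S(S(add(S(add(SSZ, Z)), add(SSZ, Z))))
  [11] S(S(S(add(add(SSZ, Z), add(SSZ, Z)))))
  [12] S(S(S(add(S(add(SZ, Z)), add(SSZ, Z)))))
  [13] S(S(S(S(add(add(SZ, Z), add(SSZ, Z))))))
  [14] S(S(S(S(add(S(add(Z, Z)), add(SSZ, Z))))))
  [15] S(S(S(S(S(add(add(Z, Z), add(SSZ, Z)))))))
  [16] S(S(S(S(S(add(Z, add(SSZ, Z)))))))
  [17] S(S(S(S(S(add(SSZ, Z))))))
  [18] S(S(S(S(S(S(add(SZ, Z)))))))
  [19] S(S(S(S(S(S(S(add(Z, Z))))))))
  [20] S^7(Z)

Term B:
  start: add(add(S^4(Z), SZ), add(SSZ, Z))
  [1] add(S(add(SSSZ, SZ)), add(SSZ, Z))
  [2] S(add(add(SSSZ, SZ), add(SSZ, Z)))
  [3] S(add(S(add(SSZ, SZ)), add(SSZ, Z)))
  [4] S(S(add(add(SSZ, SZ), add(SSZ, Z))))
  [5] S(S(add(S(add(SZ, SZ)), add(SSZ, Z))))
  [6] S(S(S(add(add(SZ, SZ), add(SSZ, Z)))))
  [7] S(S(S(add(S(add(Z, SZ)), add(SSZ, Z)))))
  [8] S(S(S(S(add(add(Z, SZ), add(SSZ, Z))))))
  [9] S(S(S(S(add(SZ, add(SSZ, Z))))))
  [10] S(S(S(S(S(add(Z, add(SSZ, Z)))))))
  [11] S(S(S(S(S(add(SSZ, Z))))))
  [12] S(S(S(S(S(S(add(SZ, Z)))))))
  [13] S(S(S(S(S(S(S(add(Z, Z))))))))
  [14] S^7(Z)

Answer: SAME — A ⇓ S^7(Z), B ⇓ S^7(Z)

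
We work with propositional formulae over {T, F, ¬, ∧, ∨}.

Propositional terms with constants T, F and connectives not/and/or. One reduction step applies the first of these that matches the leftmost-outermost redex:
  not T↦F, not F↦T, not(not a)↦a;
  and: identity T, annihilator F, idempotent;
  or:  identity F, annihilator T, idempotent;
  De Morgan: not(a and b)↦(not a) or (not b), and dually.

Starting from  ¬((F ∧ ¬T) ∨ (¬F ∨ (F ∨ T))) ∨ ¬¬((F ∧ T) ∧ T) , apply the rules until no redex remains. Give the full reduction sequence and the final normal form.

Answer: normal form = F  (in 12 steps)

Derivation:
  start: ¬((F ∧ ¬T) ∨ (¬F ∨ (F ∨ T))) ∨ ¬¬((F ∧ T) ∧ T)
  step 1: (¬(F ∧ ¬T) ∧ ¬(¬F ∨ (F ∨ T))) ∨ ¬¬((F ∧ T) ∧ T)
  step 2: ((¬F ∨ ¬¬T) ∧ ¬(¬F ∨ (F ∨ T))) ∨ ¬¬((F ∧ T) ∧ T)
  step 3: ((T ∨ ¬¬T) ∧ ¬(¬F ∨ (F ∨ T))) ∨ ¬¬((F ∧ T) ∧ T)
  step 4: (T ∧ ¬(¬F ∨ (F ∨ T))) ∨ ¬¬((F ∧ T) ∧ T)
  step 5: ¬(¬F ∨ (F ∨ T)) ∨ ¬¬((F ∧ T) ∧ T)
  step 6: (¬¬F ∧ ¬(F ∨ T)) ∨ ¬¬((F ∧ T) ∧ T)
  step 7: (F ∧ ¬(F ∨ T)) ∨ ¬¬((F ∧ T) ∧ T)
  step 8: F ∨ ¬¬((F ∧ T) ∧ T)
  step 9: ¬¬((F ∧ T) ∧ T)
  step 10: (F ∧ T) ∧ T
  step 11: F ∧ T
  step 12: F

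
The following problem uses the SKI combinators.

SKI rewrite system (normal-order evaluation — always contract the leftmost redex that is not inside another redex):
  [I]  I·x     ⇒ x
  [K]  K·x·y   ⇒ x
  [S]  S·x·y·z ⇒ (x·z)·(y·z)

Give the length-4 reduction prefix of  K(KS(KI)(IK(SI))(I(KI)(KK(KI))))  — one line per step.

  start: K(KS(KI)(IK(SI))(I(KI)(KK(KI))))
  →1  K(S(IK(SI))(I(KI)(KK(KI))))
  →2  K(S(K(SI))(I(KI)(KK(KI))))
  →3  K(S(K(SI))(KI(KK(KI))))
  →4  K(S(K(SI))I)

Answer: after 4 steps: K(S(K(SI))I)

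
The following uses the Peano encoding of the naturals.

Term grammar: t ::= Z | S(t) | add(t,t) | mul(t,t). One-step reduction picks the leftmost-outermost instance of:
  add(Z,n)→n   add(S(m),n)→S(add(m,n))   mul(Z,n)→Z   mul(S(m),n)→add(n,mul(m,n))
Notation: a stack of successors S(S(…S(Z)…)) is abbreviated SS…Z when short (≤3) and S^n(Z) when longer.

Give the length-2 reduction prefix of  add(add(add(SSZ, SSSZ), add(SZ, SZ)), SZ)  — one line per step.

Answer: after 2 steps: add(S(add(add(SZ, SSSZ), add(SZ, SZ))), SZ)

Reduction:
  start: add(add(add(SSZ, SSSZ), add(SZ, SZ)), SZ)
  →1  add(add(S(add(SZ, SSSZ)), add(SZ, SZ)), SZ)
  →2  add(S(add(add(SZ, SSSZ), add(SZ, SZ))), SZ)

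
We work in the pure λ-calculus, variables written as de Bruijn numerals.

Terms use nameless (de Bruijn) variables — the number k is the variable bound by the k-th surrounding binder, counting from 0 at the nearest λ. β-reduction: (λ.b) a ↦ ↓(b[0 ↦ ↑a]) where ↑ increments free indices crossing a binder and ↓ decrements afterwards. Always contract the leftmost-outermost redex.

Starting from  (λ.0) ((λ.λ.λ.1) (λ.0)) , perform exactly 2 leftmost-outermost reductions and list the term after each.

  start: (λ.0) ((λ.λ.λ.1) (λ.0))
  [1] (λ.λ.λ.1) (λ.0)
  [2] λ.λ.1

Answer: after 2 steps: λ.λ.1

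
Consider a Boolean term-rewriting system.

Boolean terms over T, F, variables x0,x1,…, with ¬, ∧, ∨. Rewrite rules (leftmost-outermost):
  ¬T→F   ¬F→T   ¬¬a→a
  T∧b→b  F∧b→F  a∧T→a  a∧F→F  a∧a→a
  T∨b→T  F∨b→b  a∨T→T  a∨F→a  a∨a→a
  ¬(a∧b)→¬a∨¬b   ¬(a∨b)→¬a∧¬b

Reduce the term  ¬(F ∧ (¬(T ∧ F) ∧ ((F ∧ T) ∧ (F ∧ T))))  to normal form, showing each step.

  start: ¬(F ∧ (¬(T ∧ F) ∧ ((F ∧ T) ∧ (F ∧ T))))
  step 1: ¬F ∨ ¬(¬(T ∧ F) ∧ ((F ∧ T) ∧ (F ∧ T)))
  step 2: T ∨ ¬(¬(T ∧ F) ∧ ((F ∧ T) ∧ (F ∧ T)))
  step 3: T

Answer: normal form = T  (in 3 steps)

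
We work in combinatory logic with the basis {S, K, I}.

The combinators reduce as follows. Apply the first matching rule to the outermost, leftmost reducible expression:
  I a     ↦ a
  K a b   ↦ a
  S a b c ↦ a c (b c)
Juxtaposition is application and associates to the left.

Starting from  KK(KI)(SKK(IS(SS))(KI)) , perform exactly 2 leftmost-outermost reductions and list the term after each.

  start: KK(KI)(SKK(IS(SS))(KI))
  step 1: K(SKK(IS(SS))(KI))
  step 2: K(K(IS(SS))(K(IS(SS)))(KI))

Answer: after 2 steps: K(K(IS(SS))(K(IS(SS)))(KI))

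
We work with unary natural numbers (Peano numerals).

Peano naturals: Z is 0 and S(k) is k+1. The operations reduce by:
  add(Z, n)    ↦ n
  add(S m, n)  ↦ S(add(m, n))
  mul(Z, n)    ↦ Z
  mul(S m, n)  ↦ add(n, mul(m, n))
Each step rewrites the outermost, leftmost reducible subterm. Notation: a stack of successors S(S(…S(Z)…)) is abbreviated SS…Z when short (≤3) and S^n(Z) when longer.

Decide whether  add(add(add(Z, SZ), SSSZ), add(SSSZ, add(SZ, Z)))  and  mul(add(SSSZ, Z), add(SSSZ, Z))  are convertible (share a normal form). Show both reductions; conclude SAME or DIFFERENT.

Term A:
  start: add(add(add(Z, SZ), SSSZ), add(SSSZ, add(SZ, Z)))
  [1] add(add(SZ, SSSZ), add(SSSZ, add(SZ, Z)))
  [2] add(S(add(Z, SSSZ)), add(SSSZ, add(SZ, Z)))
  [3] S(add(add(Z, SSSZ), add(SSSZ, add(SZ, Z))))
  [4] S(add(SSSZ, add(SSSZ, add(SZ, Z))))
  [5] S(S(add(SSZ, add(SSSZ, add(SZ, Z)))))
  [6] S(S(S(add(SZ, add(SSSZ, add(SZ, Z))))))
  [7] S(S(S(S(add(Z, add(SSSZ, add(SZ, Z)))))))
  [8] S(S(S(S(add(SSSZ, add(SZ, Z))))))
  [9] S(S(S(S(S(add(SSZ, add(SZ, Z)))))))
  [10] S(S(S(S(S(S(add(SZ, add(SZ, Z))))))))
  [11] S(S(S(S(S(S(S(add(Z, add(SZ, Z)))))))))
  [12] S(S(S(S(S(S(S(add(SZ, Z))))))))
  [13] S(S(S(S(S(S(S(S(add(Z, Z)))))))))
  [14] S^8(Z)

Term B:
  start: mul(add(SSSZ, Z), add(SSSZ, Z))
  [1] mul(S(add(SSZ, Z)), add(SSSZ, Z))
  [2] add(add(SSSZ, Z), mul(add(SSZ, Z), add(SSSZ, Z)))
  [3] add(S(add(SSZ, Z)), mul(add(SSZ, Z), add(SSSZ, Z)))
  [4] S(add(add(SSZ, Z), mul(add(SSZ, Z), add(SSSZ, Z))))
  [5] S(add(S(add(SZ, Z)), mul(add(SSZ, Z), add(SSSZ, Z))))
  [6] S(S(add(add(SZ, Z), mul(add(SSZ, Z), add(SSSZ, Z)))))
  [7] S(S(add(S(add(Z, Z)), mul(add(SSZ, Z), add(SSSZ, Z)))))
  [8] S(S(S(add(add(Z, Z), mul(add(SSZ, Z), add(SSSZ, Z))))))
  [9] S(S(S(add(Z, mul(add(SSZ, Z), add(SSSZ, Z))))))
  [10] S(S(S(mul(add(SSZ, Z), add(SSSZ, Z)))))
  [11] S(S(S(mul(S(add(SZ, Z)), add(SSSZ, Z)))))
  [12] S(S(S(add(add(SSSZ, Z), mul(add(SZ, Z), add(SSSZ, Z))))))
  [13] S(S(S(add(S(add(SSZ, Z)), mul(add(SZ, Z), add(SSSZ, Z))))))
  [14] S(S(S(S(add(add(SSZ, Z), mul(add(SZ, Z), add(SSSZ, Z)))))))
  [15] S(S(S(S(add(S(add(SZ, Z)), mul(add(SZ, Z), add(SSSZ, Z)))))))
  [16] S(S(S(S(S(add(add(SZ, Z), mul(add(SZ, Z), add(SSSZ, Z))))))))
  [17] S(S(S(S(S(add(S(add(Z, Z)), mul(add(SZ, Z), add(SSSZ, Z))))))))
  [18] S(S(S(S(S(S(add(add(Z, Z), mul(add(SZ, Z), add(SSSZ, Z)))))))))
  [19] S(S(S(S(S(S(add(Z, mul(add(SZ, Z), add(SSSZ, Z)))))))))
  [20] S(S(S(S(S(S(mul(add(SZ, Z), add(SSSZ, Z))))))))
  [21] S(S(S(S(S(S(mul(S(add(Z, Z)), add(SSSZ, Z))))))))
  [22] S(S(S(S(S(S(add(add(SSSZ, Z), mul(add(Z, Z), add(SSSZ, Z)))))))))
  [23] S(S(S(S(S(S(add(S(add(SSZ, Z)), mul(add(Z, Z), add(SSSZ, Z)))))))))
  [24] S(S(S(S(S(S(S(add(add(SSZ, Z), mul(add(Z, Z), add(SSSZ, Z))))))))))
  [25] S(S(S(S(S(S(S(add(S(add(SZ, Z)), mul(add(Z, Z), add(SSSZ, Z))))))))))
  [26] S(S(S(S(S(S(S(S(add(add(SZ, Z), mul(add(Z, Z), add(SSSZ, Z)))))))))))
  [27] S(S(S(S(S(S(S(S(add(S(add(Z, Z)), mul(add(Z, Z), add(SSSZ, Z)))))))))))
  [28] S(S(S(S(S(S(S(S(S(add(add(Z, Z), mul(add(Z, Z), add(SSSZ, Z))))))))))))
  [29] S(S(S(S(S(S(S(S(S(add(Z, mul(add(Z, Z), add(SSSZ, Z))))))))))))
  [30] S(S(S(S(S(S(S(S(S(mul(add(Z, Z), add(SSSZ, Z)))))))))))
  [31] S(S(S(S(S(S(S(S(S(mul(Z, add(SSSZ, Z)))))))))))
  [32] S^9(Z)

Answer: DIFFERENT — A ⇓ S^8(Z), B ⇓ S^9(Z)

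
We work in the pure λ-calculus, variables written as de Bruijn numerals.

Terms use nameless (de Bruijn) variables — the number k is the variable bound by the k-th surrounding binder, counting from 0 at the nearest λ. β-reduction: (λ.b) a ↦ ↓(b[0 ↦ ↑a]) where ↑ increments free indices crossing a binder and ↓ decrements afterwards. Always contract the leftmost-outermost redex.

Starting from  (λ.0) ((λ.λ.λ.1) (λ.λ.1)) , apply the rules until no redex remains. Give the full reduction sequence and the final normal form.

Answer: normal form = λ.λ.1  (in 2 steps)

Reduction:
  start: (λ.0) ((λ.λ.λ.1) (λ.λ.1))
  →1  (λ.λ.λ.1) (λ.λ.1)
  →2  λ.λ.1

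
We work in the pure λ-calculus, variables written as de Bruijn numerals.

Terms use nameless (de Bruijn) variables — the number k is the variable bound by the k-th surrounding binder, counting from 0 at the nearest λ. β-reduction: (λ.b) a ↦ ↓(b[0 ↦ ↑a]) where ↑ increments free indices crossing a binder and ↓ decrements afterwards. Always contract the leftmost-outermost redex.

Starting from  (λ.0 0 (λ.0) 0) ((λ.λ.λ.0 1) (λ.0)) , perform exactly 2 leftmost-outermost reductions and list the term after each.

Answer: after 2 steps: (λ.λ.0 1) ((λ.λ.λ.0 1) (λ.0)) (λ.0) ((λ.λ.λ.0 1) (λ.0))

Working:
  start: (λ.0 0 (λ.0) 0) ((λ.λ.λ.0 1) (λ.0))
  step 1: (λ.λ.λ.0 1) (λ.0) ((λ.λ.λ.0 1) (λ.0)) (λ.0) ((λ.λ.λ.0 1) (λ.0))
  step 2: (λ.λ.0 1) ((λ.λ.λ.0 1) (λ.0)) (λ.0) ((λ.λ.λ.0 1) (λ.0))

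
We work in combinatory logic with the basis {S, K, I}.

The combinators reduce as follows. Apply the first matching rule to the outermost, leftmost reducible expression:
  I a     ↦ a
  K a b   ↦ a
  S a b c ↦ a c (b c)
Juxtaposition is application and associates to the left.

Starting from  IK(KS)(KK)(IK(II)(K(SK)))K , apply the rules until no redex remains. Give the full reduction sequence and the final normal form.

Answer: normal form = SK  (in 3 steps)

Reduction:
  start: IK(KS)(KK)(IK(II)(K(SK)))K
  →1  K(KS)(KK)(IK(II)(K(SK)))K
  →2  KS(IK(II)(K(SK)))K
  →3  SK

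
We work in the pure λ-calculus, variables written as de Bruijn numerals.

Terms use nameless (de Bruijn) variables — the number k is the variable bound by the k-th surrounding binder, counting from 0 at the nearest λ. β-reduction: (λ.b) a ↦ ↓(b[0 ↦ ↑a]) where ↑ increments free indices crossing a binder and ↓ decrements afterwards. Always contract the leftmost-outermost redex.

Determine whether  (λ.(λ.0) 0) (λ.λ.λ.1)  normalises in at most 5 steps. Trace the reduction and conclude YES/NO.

  start: (λ.(λ.0) 0) (λ.λ.λ.1)
  →1  (λ.0) (λ.λ.λ.1)
  →2  λ.λ.λ.1

Answer: YES — reaches normal form λ.λ.λ.1 in 2 ≤ 5 steps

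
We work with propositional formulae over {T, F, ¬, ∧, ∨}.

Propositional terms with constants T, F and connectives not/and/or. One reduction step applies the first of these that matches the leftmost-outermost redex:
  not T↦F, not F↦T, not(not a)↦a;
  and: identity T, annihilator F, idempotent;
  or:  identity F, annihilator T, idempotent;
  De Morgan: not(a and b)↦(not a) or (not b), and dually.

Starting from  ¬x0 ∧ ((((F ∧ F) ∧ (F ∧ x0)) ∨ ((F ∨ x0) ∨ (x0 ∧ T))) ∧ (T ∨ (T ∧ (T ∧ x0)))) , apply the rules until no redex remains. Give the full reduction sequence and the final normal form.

Answer: normal form = ¬x0 ∧ x0  (in 8 steps)

Working:
  start: ¬x0 ∧ ((((F ∧ F) ∧ (F ∧ x0)) ∨ ((F ∨ x0) ∨ (x0 ∧ T))) ∧ (T ∨ (T ∧ (T ∧ x0))))
  →1  ¬x0 ∧ (((F ∧ (F ∧ x0)) ∨ ((F ∨ x0) ∨ (x0 ∧ T))) ∧ (T ∨ (T ∧ (T ∧ x0))))
  →2  ¬x0 ∧ ((F ∨ ((F ∨ x0) ∨ (x0 ∧ T))) ∧ (T ∨ (T ∧ (T ∧ x0))))
  →3  ¬x0 ∧ (((F ∨ x0) ∨ (x0 ∧ T)) ∧ (T ∨ (T ∧ (T ∧ x0))))
  →4  ¬x0 ∧ ((x0 ∨ (x0 ∧ T)) ∧ (T ∨ (T ∧ (T ∧ x0))))
  →5  ¬x0 ∧ ((x0 ∨ x0) ∧ (T ∨ (T ∧ (T ∧ x0))))
  →6  ¬x0 ∧ (x0 ∧ (T ∨ (T ∧ (T ∧ x0))))
  →7  ¬x0 ∧ (x0 ∧ T)
  →8  ¬x0 ∧ x0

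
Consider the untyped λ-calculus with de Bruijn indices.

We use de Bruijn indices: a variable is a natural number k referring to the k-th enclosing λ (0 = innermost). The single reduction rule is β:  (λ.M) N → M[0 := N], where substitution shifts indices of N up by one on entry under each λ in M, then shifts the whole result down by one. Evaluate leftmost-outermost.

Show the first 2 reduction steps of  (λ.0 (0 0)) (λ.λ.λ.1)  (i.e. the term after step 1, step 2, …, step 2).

  start: (λ.0 (0 0)) (λ.λ.λ.1)
  step 1: (λ.λ.λ.1) ((λ.λ.λ.1) (λ.λ.λ.1))
  step 2: λ.λ.1

Answer: after 2 steps: λ.λ.1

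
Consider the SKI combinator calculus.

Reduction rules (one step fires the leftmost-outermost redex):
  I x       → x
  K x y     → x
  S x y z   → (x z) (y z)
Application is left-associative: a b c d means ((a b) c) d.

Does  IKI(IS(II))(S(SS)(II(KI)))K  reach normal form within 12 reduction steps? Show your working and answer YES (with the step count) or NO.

  start: IKI(IS(II))(S(SS)(II(KI)))K
  →1  KI(IS(II))(S(SS)(II(KI)))K
  →2  I(S(SS)(II(KI)))K
  →3  S(SS)(II(KI))K
  →4  SSK(II(KI)K)
  →5  S(II(KI)K)(K(II(KI)K))
  →6  S(I(KI)K)(K(II(KI)K))
  →7  S(KIK)(K(II(KI)K))
  →8  SI(K(II(KI)K))
  →9  SI(K(I(KI)K))
  →10  SI(K(KIK))
  →11  SI(KI)

Answer: YES — reaches normal form SI(KI) in 11 ≤ 12 steps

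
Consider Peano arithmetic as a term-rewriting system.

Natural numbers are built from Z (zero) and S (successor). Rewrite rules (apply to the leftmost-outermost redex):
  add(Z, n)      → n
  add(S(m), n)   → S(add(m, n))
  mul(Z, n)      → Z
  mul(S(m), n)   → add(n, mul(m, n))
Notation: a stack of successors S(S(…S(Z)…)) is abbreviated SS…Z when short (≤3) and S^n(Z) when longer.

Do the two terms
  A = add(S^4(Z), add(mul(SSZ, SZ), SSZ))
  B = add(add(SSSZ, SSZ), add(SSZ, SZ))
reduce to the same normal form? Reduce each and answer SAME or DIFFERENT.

Answer: SAME — A ⇓ S^8(Z), B ⇓ S^8(Z)

Derivation:
Term A:
  start: add(S^4(Z), add(mul(SSZ, SZ), SSZ))
  →1  S(add(SSSZ, add(mul(SSZ, SZ), SSZ)))
  →2  S(S(add(SSZ, add(mul(SSZ, SZ), SSZ))))
  →3  S(S(S(add(SZ, add(mul(SSZ, SZ), SSZ)))))
  →4  S(S(S(S(add(Z, add(mul(SSZ, SZ), SSZ))))))
  →5  S(S(S(S(add(mul(SSZ, SZ), SSZ)))))
  →6  S(S(S(S(add(add(SZ, mul(SZ, SZ)), SSZ)))))
  →7  S(S(S(S(add(S(add(Z, mul(SZ, SZ))), SSZ)))))
  →8  S(S(S(S(S(add(add(Z, mul(SZ, SZ)), SSZ))))))
  →9  S(S(S(S(S(add(mul(SZ, SZ), SSZ))))))
  →10  S(S(S(S(S(add(add(SZ, mul(Z, SZ)), SSZ))))))
  →11  S(S(S(S(S(add(S(add(Z, mul(Z, SZ))), SSZ))))))
  →12  S(S(S(S(S(S(add(add(Z, mul(Z, SZ)), SSZ)))))))
  →13  S(S(S(S(S(S(add(mul(Z, SZ), SSZ)))))))
  →14  S(S(S(S(S(S(add(Z, SSZ)))))))
  →15  S^8(Z)

Term B:
  start: add(add(SSSZ, SSZ), add(SSZ, SZ))
  →1  add(S(add(SSZ, SSZ)), add(SSZ, SZ))
  →2  S(add(add(SSZ, SSZ), add(SSZ, SZ)))
  →3  S(add(S(add(SZ, SSZ)), add(SSZ, SZ)))
  →4  S(S(add(add(SZ, SSZ), add(SSZ, SZ))))
  →5  S(S(add(S(add(Z, SSZ)), add(SSZ, SZ))))
  →6  S(S(S(add(add(Z, SSZ), add(SSZ, SZ)))))
  →7  S(S(S(add(SSZ, add(SSZ, SZ)))))
  →8  S(S(S(S(add(SZ, add(SSZ, SZ))))))
  →9  S(S(S(S(S(add(Z, add(SSZ, SZ)))))))
  →10  S(S(S(S(S(add(SSZ, SZ))))))
  →11  S(S(S(S(S(S(add(SZ, SZ)))))))
  →12  S(S(S(S(S(S(S(add(Z, SZ))))))))
  →13  S^8(Z)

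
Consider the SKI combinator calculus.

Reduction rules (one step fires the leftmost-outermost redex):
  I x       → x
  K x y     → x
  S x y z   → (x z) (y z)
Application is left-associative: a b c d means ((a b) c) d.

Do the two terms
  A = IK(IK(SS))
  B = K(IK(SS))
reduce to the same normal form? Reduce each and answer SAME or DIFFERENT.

Answer: SAME — A ⇓ K(K(SS)), B ⇓ K(K(SS))

Derivation:
Term A:
  start: IK(IK(SS))
  [1] K(IK(SS))
  [2] K(K(SS))

Term B:
  start: K(IK(SS))
  [1] K(K(SS))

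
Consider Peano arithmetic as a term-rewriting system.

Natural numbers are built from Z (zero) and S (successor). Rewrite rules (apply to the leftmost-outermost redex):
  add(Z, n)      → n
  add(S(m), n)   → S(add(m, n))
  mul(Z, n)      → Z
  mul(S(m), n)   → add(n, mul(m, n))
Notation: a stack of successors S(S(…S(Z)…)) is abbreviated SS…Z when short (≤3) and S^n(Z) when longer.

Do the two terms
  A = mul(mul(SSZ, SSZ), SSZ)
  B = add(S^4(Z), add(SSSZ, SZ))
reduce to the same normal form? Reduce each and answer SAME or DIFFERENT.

Term A:
  start: mul(mul(SSZ, SSZ), SSZ)
  →1  mul(add(SSZ, mul(SZ, SSZ)), SSZ)
  →2  mul(S(add(SZ, mul(SZ, SSZ))), SSZ)
  →3  add(SSZ, mul(add(SZ, mul(SZ, SSZ)), SSZ))
  →4  S(add(SZ, mul(add(SZ, mul(SZ, SSZ)), SSZ)))
  →5  S(S(add(Z, mul(add(SZ, mul(SZ, SSZ)), SSZ))))
  →6  S(S(mul(add(SZ, mul(SZ, SSZ)), SSZ)))
  →7  S(S(mul(S(add(Z, mul(SZ, SSZ))), SSZ)))
  →8  S(S(add(SSZ, mul(add(Z, mul(SZ, SSZ)), SSZ))))
  →9  S(S(S(add(SZ, mul(add(Z, mul(SZ, SSZ)), SSZ)))))
  →10  S(S(S(S(add(Z, mul(add(Z, mul(SZ, SSZ)), SSZ))))))
  →11  S(S(S(S(mul(add(Z, mul(SZ, SSZ)), SSZ)))))
  →12  S(S(S(S(mul(mul(SZ, SSZ), SSZ)))))
  →13  S(S(S(S(mul(add(SSZ, mul(Z, SSZ)), SSZ)))))
  →14  S(S(S(S(mul(S(add(SZ, mul(Z, SSZ))), SSZ)))))
  →15  S(S(S(S(add(SSZ, mul(add(SZ, mul(Z, SSZ)), SSZ))))))
  →16  S(S(S(S(S(add(SZ, mul(add(SZ, mul(Z, SSZ)), SSZ)))))))
  →17  S(S(S(S(S(S(add(Z, mul(add(SZ, mul(Z, SSZ)), SSZ))))))))
  →18  S(S(S(S(S(S(mul(add(SZ, mul(Z, SSZ)), SSZ)))))))
  →19  S(S(S(S(S(S(mul(S(add(Z, mul(Z, SSZ))), SSZ)))))))
  →20  S(S(S(S(S(S(add(SSZ, mul(add(Z, mul(Z, SSZ)), SSZ))))))))
  →21  S(S(S(S(S(S(S(add(SZ, mul(add(Z, mul(Z, SSZ)), SSZ)))))))))
  →22  S(S(S(S(S(S(S(S(add(Z, mul(add(Z, mul(Z, SSZ)), SSZ))))))))))
  →23  S(S(S(S(S(S(S(S(mul(add(Z, mul(Z, SSZ)), SSZ)))))))))
  →24  S(S(S(S(S(S(S(S(mul(mul(Z, SSZ), SSZ)))))))))
  →25  S(S(S(S(S(S(S(S(mul(Z, SSZ)))))))))
  →26  S^8(Z)

Term B:
  start: add(S^4(Z), add(SSSZ, SZ))
  →1  S(add(SSSZ, add(SSSZ, SZ)))
  →2  S(S(add(SSZ, add(SSSZ, SZ))))
  →3  S(S(S(add(SZ, add(SSSZ, SZ)))))
  →4  S(S(S(S(add(Z, add(SSSZ, SZ))))))
  →5  S(S(S(S(add(SSSZ, SZ)))))
  →6  S(S(S(S(S(add(SSZ, SZ))))))
  →7  S(S(S(S(S(S(add(SZ, SZ)))))))
  →8  S(S(S(S(S(S(S(add(Z, SZ))))))))
  →9  S^8(Z)

Answer: SAME — A ⇓ S^8(Z), B ⇓ S^8(Z)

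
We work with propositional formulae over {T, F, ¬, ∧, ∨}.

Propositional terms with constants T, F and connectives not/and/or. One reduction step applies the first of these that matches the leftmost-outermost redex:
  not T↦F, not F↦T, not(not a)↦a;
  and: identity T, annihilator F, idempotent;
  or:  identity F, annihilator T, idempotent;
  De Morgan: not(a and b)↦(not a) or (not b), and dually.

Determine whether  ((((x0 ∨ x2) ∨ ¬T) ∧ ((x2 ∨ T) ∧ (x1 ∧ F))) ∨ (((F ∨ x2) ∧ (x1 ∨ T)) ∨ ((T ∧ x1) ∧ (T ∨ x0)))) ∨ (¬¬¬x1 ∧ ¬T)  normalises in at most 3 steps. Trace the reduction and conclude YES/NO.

Answer: NO — after 3 steps the term is (((x0 ∨ x2) ∧ (T ∧ (x1 ∧ F))) ∨ (((F ∨ x2) ∧ (x1 ∨ T)) ∨ ((T ∧ x1) ∧ (T ∨ x0)))) ∨ (¬¬¬x1 ∧ ¬T), not yet normal

Derivation:
  start: ((((x0 ∨ x2) ∨ ¬T) ∧ ((x2 ∨ T) ∧ (x1 ∧ F))) ∨ (((F ∨ x2) ∧ (x1 ∨ T)) ∨ ((T ∧ x1) ∧ (T ∨ x0)))) ∨ (¬¬¬x1 ∧ ¬T)
  →1  ((((x0 ∨ x2) ∨ F) ∧ ((x2 ∨ T) ∧ (x1 ∧ F))) ∨ (((F ∨ x2) ∧ (x1 ∨ T)) ∨ ((T ∧ x1) ∧ (T ∨ x0)))) ∨ (¬¬¬x1 ∧ ¬T)
  →2  (((x0 ∨ x2) ∧ ((x2 ∨ T) ∧ (x1 ∧ F))) ∨ (((F ∨ x2) ∧ (x1 ∨ T)) ∨ ((T ∧ x1) ∧ (T ∨ x0)))) ∨ (¬¬¬x1 ∧ ¬T)
  →3  (((x0 ∨ x2) ∧ (T ∧ (x1 ∧ F))) ∨ (((F ∨ x2) ∧ (x1 ∨ T)) ∨ ((T ∧ x1) ∧ (T ∨ x0)))) ∨ (¬¬¬x1 ∧ ¬T)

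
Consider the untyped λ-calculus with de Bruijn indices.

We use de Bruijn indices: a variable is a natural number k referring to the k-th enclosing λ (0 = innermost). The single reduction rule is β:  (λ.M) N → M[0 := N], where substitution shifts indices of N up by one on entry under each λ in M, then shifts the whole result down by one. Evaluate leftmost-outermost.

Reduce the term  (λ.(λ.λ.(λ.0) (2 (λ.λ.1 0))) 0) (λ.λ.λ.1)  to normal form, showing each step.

  start: (λ.(λ.λ.(λ.0) (2 (λ.λ.1 0))) 0) (λ.λ.λ.1)
  [1] (λ.λ.(λ.0) ((λ.λ.λ.1) (λ.λ.1 0))) (λ.λ.λ.1)
  [2] λ.(λ.0) ((λ.λ.λ.1) (λ.λ.1 0))
  [3] λ.(λ.λ.λ.1) (λ.λ.1 0)
  [4] λ.λ.λ.1

Answer: normal form = λ.λ.λ.1  (in 4 steps)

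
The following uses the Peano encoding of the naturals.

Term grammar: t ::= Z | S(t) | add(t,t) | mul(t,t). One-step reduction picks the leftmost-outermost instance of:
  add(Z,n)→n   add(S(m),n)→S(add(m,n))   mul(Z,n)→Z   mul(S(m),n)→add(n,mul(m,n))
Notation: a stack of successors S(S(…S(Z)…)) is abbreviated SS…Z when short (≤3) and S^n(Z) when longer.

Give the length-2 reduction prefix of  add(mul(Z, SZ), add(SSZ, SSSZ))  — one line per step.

  start: add(mul(Z, SZ), add(SSZ, SSSZ))
  →1  add(Z, add(SSZ, SSSZ))
  →2  add(SSZ, SSSZ)

Answer: after 2 steps: add(SSZ, SSSZ)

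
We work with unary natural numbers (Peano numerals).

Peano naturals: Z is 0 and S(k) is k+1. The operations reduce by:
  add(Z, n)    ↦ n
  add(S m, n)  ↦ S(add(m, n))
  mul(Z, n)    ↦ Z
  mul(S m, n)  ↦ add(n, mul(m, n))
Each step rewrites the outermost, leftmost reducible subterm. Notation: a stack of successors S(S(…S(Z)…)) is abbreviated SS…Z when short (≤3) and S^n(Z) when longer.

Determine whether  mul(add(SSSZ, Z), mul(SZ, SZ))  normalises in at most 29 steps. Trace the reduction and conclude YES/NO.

  start: mul(add(SSSZ, Z), mul(SZ, SZ))
  step 1: mul(S(add(SSZ, Z)), mul(SZ, SZ))
  step 2: add(mul(SZ, SZ), mul(add(SSZ, Z), mul(SZ, SZ)))
  step 3: add(add(SZ, mul(Z, SZ)), mul(add(SSZ, Z), mul(SZ, SZ)))
  step 4: add(S(add(Z, mul(Z, SZ))), mul(add(SSZ, Z), mul(SZ, SZ)))
  step 5: S(add(add(Z, mul(Z, SZ)), mul(add(SSZ, Z), mul(SZ, SZ))))
  step 6: S(add(mul(Z, SZ), mul(add(SSZ, Z), mul(SZ, SZ))))
  step 7: S(add(Z, mul(add(SSZ, Z), mul(SZ, SZ))))
  step 8: S(mul(add(SSZ, Z), mul(SZ, SZ)))
  step 9: S(mul(S(add(SZ, Z)), mul(SZ, SZ)))
  step 10: S(add(mul(SZ, SZ), mul(add(SZ, Z), mul(SZ, SZ))))
  step 11: S(add(add(SZ, mul(Z, SZ)), mul(add(SZ, Z), mul(SZ, SZ))))
  step 12: S(add(S(add(Z, mul(Z, SZ))), mul(add(SZ, Z), mul(SZ, SZ))))
  step 13: S(S(add(add(Z, mul(Z, SZ)), mul(add(SZ, Z), mul(SZ, SZ)))))
  step 14: S(S(add(mul(Z, SZ), mul(add(SZ, Z), mul(SZ, SZ)))))
  step 15: S(S(add(Z, mul(add(SZ, Z), mul(SZ, SZ)))))
  step 16: S(S(mul(add(SZ, Z), mul(SZ, SZ))))
  step 17: S(S(mul(S(add(Z, Z)), mul(SZ, SZ))))
  step 18: S(S(add(mul(SZ, SZ), mul(add(Z, Z), mul(SZ, SZ)))))
  step 19: S(S(add(add(SZ, mul(Z, SZ)), mul(add(Z, Z), mul(SZ, SZ)))))
  step 20: S(S(add(S(add(Z, mul(Z, SZ))), mul(add(Z, Z), mul(SZ, SZ)))))
  step 21: S(S(S(add(add(Z, mul(Z, SZ)), mul(add(Z, Z), mul(SZ, SZ))))))
  step 22: S(S(S(add(mul(Z, SZ), mul(add(Z, Z), mul(SZ, SZ))))))
  step 23: S(S(S(add(Z, mul(add(Z, Z), mul(SZ, SZ))))))
  step 24: S(S(S(mul(add(Z, Z), mul(SZ, SZ)))))
  step 25: S(S(S(mul(Z, mul(SZ, SZ)))))
  step 26: SSSZ

Answer: YES — reaches normal form SSSZ in 26 ≤ 29 steps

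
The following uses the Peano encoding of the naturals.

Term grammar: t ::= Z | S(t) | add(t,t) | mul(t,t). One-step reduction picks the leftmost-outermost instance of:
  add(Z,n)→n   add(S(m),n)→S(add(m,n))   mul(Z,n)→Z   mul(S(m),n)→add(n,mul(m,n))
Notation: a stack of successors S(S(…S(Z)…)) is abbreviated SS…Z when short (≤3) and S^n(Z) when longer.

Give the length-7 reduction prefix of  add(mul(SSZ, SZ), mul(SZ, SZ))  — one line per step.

Answer: after 7 steps: S(S(add(add(Z, mul(Z, SZ)), mul(SZ, SZ))))

Derivation:
  start: add(mul(SSZ, SZ), mul(SZ, SZ))
  →1  add(add(SZ, mul(SZ, SZ)), mul(SZ, SZ))
  →2  add(S(add(Z, mul(SZ, SZ))), mul(SZ, SZ))
  →3  S(add(add(Z, mul(SZ, SZ)), mul(SZ, SZ)))
  →4  S(add(mul(SZ, SZ), mul(SZ, SZ)))
  →5  S(add(add(SZ, mul(Z, SZ)), mul(SZ, SZ)))
  →6  S(add(S(add(Z, mul(Z, SZ))), mul(SZ, SZ)))
  →7  S(S(add(add(Z, mul(Z, SZ)), mul(SZ, SZ))))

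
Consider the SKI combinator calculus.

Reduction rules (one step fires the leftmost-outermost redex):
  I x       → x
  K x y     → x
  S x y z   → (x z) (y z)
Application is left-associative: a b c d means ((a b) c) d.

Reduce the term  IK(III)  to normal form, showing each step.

Answer: normal form = KI  (in 3 steps)

Reduction:
  start: IK(III)
  [1] K(III)
  [2] K(II)
  [3] KI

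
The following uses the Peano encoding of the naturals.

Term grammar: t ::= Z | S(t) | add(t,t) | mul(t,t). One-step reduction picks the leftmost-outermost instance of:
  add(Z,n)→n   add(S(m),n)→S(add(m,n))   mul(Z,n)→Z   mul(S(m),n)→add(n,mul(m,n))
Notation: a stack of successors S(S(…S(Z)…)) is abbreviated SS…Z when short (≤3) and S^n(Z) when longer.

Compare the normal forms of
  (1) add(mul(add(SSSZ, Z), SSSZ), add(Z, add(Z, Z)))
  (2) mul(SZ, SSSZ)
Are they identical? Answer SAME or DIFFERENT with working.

Term A:
  start: add(mul(add(SSSZ, Z), SSSZ), add(Z, add(Z, Z)))
  →1  add(mul(S(add(SSZ, Z)), SSSZ), add(Z, add(Z, Z)))
  →2  add(add(SSSZ, mul(add(SSZ, Z), SSSZ)), add(Z, add(Z, Z)))
  →3  add(S(add(SSZ, mul(add(SSZ, Z), SSSZ))), add(Z, add(Z, Z)))
  →4  S(add(add(SSZ, mul(add(SSZ, Z), SSSZ)), add(Z, add(Z, Z))))
  →5  S(add(S(add(SZ, mul(add(SSZ, Z), SSSZ))), add(Z, add(Z, Z))))
  →6  S(S(add(add(SZ, mul(add(SSZ, Z), SSSZ)), add(Z, add(Z, Z)))))
  →7  S(S(add(S(add(Z, mul(add(SSZ, Z), SSSZ))), add(Z, add(Z, Z)))))
  →8  S(S(S(add(add(Z, mul(add(SSZ, Z), SSSZ)), add(Z, add(Z, Z))))))
  →9  S(S(S(add(mul(add(SSZ, Z), SSSZ), add(Z, add(Z, Z))))))
  →10  S(S(S(add(mul(S(add(SZ, Z)), SSSZ), add(Z, add(Z, Z))))))
  →11  S(S(S(add(add(SSSZ, mul(add(SZ, Z), SSSZ)), add(Z, add(Z, Z))))))
  →12  S(S(S(add(S(add(SSZ, mul(add(SZ, Z), SSSZ))), add(Z, add(Z, Z))))))
  →13  S(S(S(S(add(add(SSZ, mul(add(SZ, Z), SSSZ)), add(Z, add(Z, Z)))))))
  →14  S(S(S(S(add(S(add(SZ, mul(add(SZ, Z), SSSZ))), add(Z, add(Z, Z)))))))
  →15  S(S(S(S(S(add(add(SZ, mul(add(SZ, Z), SSSZ)), add(Z, add(Z, Z))))))))
  →16  S(S(S(S(S(add(S(add(Z, mul(add(SZ, Z), SSSZ))), add(Z, add(Z, Z))))))))
  →17  S(S(S(S(S(S(add(add(Z, mul(add(SZ, Z), SSSZ)), add(Z, add(Z, Z)))))))))
  →18  S(S(S(S(S(S(add(mul(add(SZ, Z), SSSZ), add(Z, add(Z, Z)))))))))
  →19  S(S(S(S(S(S(add(mul(S(add(Z, Z)), SSSZ), add(Z, add(Z, Z)))))))))
  →20  S(S(S(S(S(S(add(add(SSSZ, mul(add(Z, Z), SSSZ)), add(Z, add(Z, Z)))))))))
  →21  S(S(S(S(S(S(add(S(add(SSZ, mul(add(Z, Z), SSSZ))), add(Z, add(Z, Z)))))))))
  →22  S(S(S(S(S(S(S(add(add(SSZ, mul(add(Z, Z), SSSZ)), add(Z, add(Z, Z))))))))))
  →23  S(S(S(S(S(S(S(add(S(add(SZ, mul(add(Z, Z), SSSZ))), add(Z, add(Z, Z))))))))))
  →24  S(S(S(S(S(S(S(S(add(add(SZ, mul(add(Z, Z), SSSZ)), add(Z, add(Z, Z)))))))))))
  →25  S(S(S(S(S(S(S(S(add(S(add(Z, mul(add(Z, Z), SSSZ))), add(Z, add(Z, Z)))))))))))
  →26  S(S(S(S(S(S(S(S(S(add(add(Z, mul(add(Z, Z), SSSZ)), add(Z, add(Z, Z))))))))))))
  →27  S(S(S(S(S(S(S(S(S(add(mul(add(Z, Z), SSSZ), add(Z, add(Z, Z))))))))))))
  →28  S(S(S(S(S(S(S(S(S(add(mul(Z, SSSZ), add(Z, add(Z, Z))))))))))))
  →29  S(S(S(S(S(S(S(S(S(add(Z, add(Z, add(Z, Z))))))))))))
  →30  S(S(S(S(S(S(S(S(S(add(Z, add(Z, Z)))))))))))
  →31  S(S(S(S(S(S(S(S(S(add(Z, Z))))))))))
  →32  S^9(Z)

Term B:
  start: mul(SZ, SSSZ)
  →1  add(SSSZ, mul(Z, SSSZ))
  →2  S(add(SSZ, mul(Z, SSSZ)))
  →3  S(S(add(SZ, mul(Z, SSSZ))))
  →4  S(S(S(add(Z, mul(Z, SSSZ)))))
  →5  S(S(S(mul(Z, SSSZ))))
  →6  SSSZ

Answer: DIFFERENT — A ⇓ S^9(Z), B ⇓ SSSZ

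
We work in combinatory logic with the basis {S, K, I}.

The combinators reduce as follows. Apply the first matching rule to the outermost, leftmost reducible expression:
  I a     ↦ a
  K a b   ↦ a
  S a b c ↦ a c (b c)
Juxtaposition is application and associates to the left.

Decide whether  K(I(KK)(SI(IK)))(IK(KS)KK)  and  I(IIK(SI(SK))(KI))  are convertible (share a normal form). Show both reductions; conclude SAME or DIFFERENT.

Answer: DIFFERENT — A ⇓ K, B ⇓ SI(SK)

Derivation:
Term A:
  start: K(I(KK)(SI(IK)))(IK(KS)KK)
  step 1: I(KK)(SI(IK))
  step 2: KK(SI(IK))
  step 3: K

Term B:
  start: I(IIK(SI(SK))(KI))
  step 1: IIK(SI(SK))(KI)
  step 2: IK(SI(SK))(KI)
  step 3: K(SI(SK))(KI)
  step 4: SI(SK)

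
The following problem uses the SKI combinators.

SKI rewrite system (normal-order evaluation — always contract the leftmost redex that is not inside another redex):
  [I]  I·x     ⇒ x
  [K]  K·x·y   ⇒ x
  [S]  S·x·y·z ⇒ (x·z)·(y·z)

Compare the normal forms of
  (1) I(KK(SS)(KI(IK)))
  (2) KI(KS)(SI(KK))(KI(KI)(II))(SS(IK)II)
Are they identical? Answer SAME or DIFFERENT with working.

Term A:
  start: I(KK(SS)(KI(IK)))
  →1  KK(SS)(KI(IK))
  →2  K(KI(IK))
  →3  KI

Term B:
  start: KI(KS)(SI(KK))(KI(KI)(II))(SS(IK)II)
  →1  I(SI(KK))(KI(KI)(II))(SS(IK)II)
  →2  SI(KK)(KI(KI)(II))(SS(IK)II)
  →3  I(KI(KI)(II))(KK(KI(KI)(II)))(SS(IK)II)
  →4  KI(KI)(II)(KK(KI(KI)(II)))(SS(IK)II)
  →5  I(II)(KK(KI(KI)(II)))(SS(IK)II)
  →6  II(KK(KI(KI)(II)))(SS(IK)II)
  →7  I(KK(KI(KI)(II)))(SS(IK)II)
  →8  KK(KI(KI)(II))(SS(IK)II)
  →9  K(SS(IK)II)
  →10  K(SI(IKI)I)
  →11  K(II(IKII))
  →12  K(I(IKII))
  →13  K(IKII)
  →14  K(KII)
  →15  KI

Answer: SAME — A ⇓ KI, B ⇓ KI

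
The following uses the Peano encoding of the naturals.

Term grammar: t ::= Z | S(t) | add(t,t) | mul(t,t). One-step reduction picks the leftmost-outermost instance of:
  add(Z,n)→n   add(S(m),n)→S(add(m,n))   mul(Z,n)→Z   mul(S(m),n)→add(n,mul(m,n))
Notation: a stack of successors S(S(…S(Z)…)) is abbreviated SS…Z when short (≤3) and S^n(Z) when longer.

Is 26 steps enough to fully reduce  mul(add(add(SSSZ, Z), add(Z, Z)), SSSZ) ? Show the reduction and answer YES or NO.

  start: mul(add(add(SSSZ, Z), add(Z, Z)), SSSZ)
  [1] mul(add(S(add(SSZ, Z)), add(Z, Z)), SSSZ)
  [2] mul(S(add(add(SSZ, Z), add(Z, Z))), SSSZ)
  [3] add(SSSZ, mul(add(add(SSZ, Z), add(Z, Z)), SSSZ))
  [4] S(add(SSZ, mul(add(add(SSZ, Z), add(Z, Z)), SSSZ)))
  [5] S(S(add(SZ, mul(add(add(SSZ, Z), add(Z, Z)), SSSZ))))
  [6] S(S(S(add(Z, mul(add(add(SSZ, Z), add(Z, Z)), SSSZ)))))
  [7] S(S(S(mul(add(add(SSZ, Z), add(Z, Z)), SSSZ))))
  [8] S(S(S(mul(add(S(add(SZ, Z)), add(Z, Z)), SSSZ))))
  [9] S(S(S(mul(S(add(add(SZ, Z), add(Z, Z))), SSSZ))))
  [10] S(S(S(add(SSSZ, mul(add(add(SZ, Z), add(Z, Z)), SSSZ)))))
  [11] S(S(S(S(add(SSZ, mul(add(add(SZ, Z), add(Z, Z)), SSSZ))))))
  [12] S(S(S(S(S(add(SZ, mul(add(add(SZ, Z), add(Z, Z)), SSSZ)))))))
  [13] S(S(S(S(S(S(add(Z, mul(add(add(SZ, Z), add(Z, Z)), SSSZ))))))))
  [14] S(S(S(S(S(S(mul(add(add(SZ, Z), add(Z, Z)), SSSZ)))))))
  [15] S(S(S(S(S(S(mul(add(S(add(Z, Z)), add(Z, Z)), SSSZ)))))))
  [16] S(S(S(S(S(S(mul(S(add(add(Z, Z), add(Z, Z))), SSSZ)))))))
  [17] S(S(S(S(S(S(add(SSSZ, mul(add(add(Z, Z), add(Z, Z)), SSSZ))))))))
  [18] S(S(S(S(S(S(S(add(SSZ, mul(add(add(Z, Z), add(Z, Z)), SSSZ)))))))))
  [19] S(S(S(S(S(S(S(S(add(SZ, mul(add(add(Z, Z), add(Z, Z)), SSSZ))))))))))
  [20] S(S(S(S(S(S(S(S(S(add(Z, mul(add(add(Z, Z), add(Z, Z)), SSSZ)))))))))))
  [21] S(S(S(S(S(S(S(S(S(mul(add(add(Z, Z), add(Z, Z)), SSSZ))))))))))
  [22] S(S(S(S(S(S(S(S(S(mul(add(Z, add(Z, Z)), SSSZ))))))))))
  [23] S(S(S(S(S(S(S(S(S(mul(add(Z, Z), SSSZ))))))))))
  [24] S(S(S(S(S(S(S(S(S(mul(Z, SSSZ))))))))))
  [25] S^9(Z)

Answer: YES — reaches normal form S^9(Z) in 25 ≤ 26 steps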